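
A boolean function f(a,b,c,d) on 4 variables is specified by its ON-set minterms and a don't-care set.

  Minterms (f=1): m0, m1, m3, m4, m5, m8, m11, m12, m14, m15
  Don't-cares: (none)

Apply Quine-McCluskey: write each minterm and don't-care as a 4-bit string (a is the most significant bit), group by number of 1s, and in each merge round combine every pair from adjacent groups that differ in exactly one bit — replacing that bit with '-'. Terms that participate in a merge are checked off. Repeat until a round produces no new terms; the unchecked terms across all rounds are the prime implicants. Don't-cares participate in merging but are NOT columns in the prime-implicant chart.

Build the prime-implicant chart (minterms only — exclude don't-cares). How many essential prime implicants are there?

2

[col 0] 0000*, 0001*, 0011*, 0100*, 0101*, 1000*, 1011*, 1100*, 1110*, 1111*
[col 1] -000*, -011, -100*, 0-00*, 0-01*, 00-1, 000-*, 010-*, 1-00*, 1-11, 11-0, 111-
[col 2] --00, 0-0-
Prime implicants: --00, -011, 0-0-, 00-1, 1-11, 11-0, 111-
PI chart (minterm → PIs covering it):
  0 | --00,0-0-
  1 | 0-0-,00-1
  3 | -011,00-1
  4 | --00,0-0-
  5 | 0-0-  (sole → essential)
  8 | --00  (sole → essential)
  11 | -011,1-11
  12 | --00,11-0
  14 | 11-0,111-
  15 | 1-11,111-
Essential prime implicants: --00, 0-0-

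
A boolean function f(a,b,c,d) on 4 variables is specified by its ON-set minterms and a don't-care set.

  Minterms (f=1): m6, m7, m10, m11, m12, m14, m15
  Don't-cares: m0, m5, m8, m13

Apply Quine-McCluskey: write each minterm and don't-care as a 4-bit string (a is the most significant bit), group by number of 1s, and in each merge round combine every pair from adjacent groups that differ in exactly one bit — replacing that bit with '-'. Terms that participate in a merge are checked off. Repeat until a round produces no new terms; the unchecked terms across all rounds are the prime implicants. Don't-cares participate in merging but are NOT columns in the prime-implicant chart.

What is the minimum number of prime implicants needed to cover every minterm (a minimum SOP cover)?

[col 0] 0000*, 0101*, 0110*, 0111*, 1000*, 1010*, 1011*, 1100*, 1101*, 1110*, 1111*
[col 1] -000, -101*, -110*, -111*, 01-1*, 011-*, 1-00*, 1-10*, 1-11*, 10-0*, 101-*, 11-0*, 11-1*, 110-*, 111-*
[col 2] -1-1, -11-, 1--0, 1-1-, 11--
Prime implicants: -000, -1-1, -11-, 1--0, 1-1-, 11--
PI chart (minterm → PIs covering it):
  6 | -11-  (sole → essential)
  7 | -1-1,-11-
  10 | 1--0,1-1-
  11 | 1-1-  (sole → essential)
  12 | 1--0,11--
  14 | -11-,1--0,1-1-,11--
  15 | -1-1,-11-,1-1-,11--
Essential prime implicants: -11-, 1-1-
Petrick residual → 1--0
Minimum SOP uses 3 PIs: bc + ad' + ac

3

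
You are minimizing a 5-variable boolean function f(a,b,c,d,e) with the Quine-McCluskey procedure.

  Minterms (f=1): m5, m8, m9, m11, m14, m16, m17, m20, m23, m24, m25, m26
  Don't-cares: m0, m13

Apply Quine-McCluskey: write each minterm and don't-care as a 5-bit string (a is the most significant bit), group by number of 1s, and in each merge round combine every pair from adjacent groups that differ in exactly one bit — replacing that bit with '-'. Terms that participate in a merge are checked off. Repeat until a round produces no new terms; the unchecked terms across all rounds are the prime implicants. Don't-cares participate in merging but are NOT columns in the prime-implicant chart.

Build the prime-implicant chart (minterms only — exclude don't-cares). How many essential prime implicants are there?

[col 0] 00000*, 00101*, 01000*, 01001*, 01011*, 01101*, 01110, 10000*, 10001*, 10100*, 10111, 11000*, 11001*, 11010*
[col 1] -0000*, -1000*, -1001*, 0-000*, 0-101, 01-01, 010-1, 0100-*, 1-000*, 1-001*, 10-00, 1000-*, 110-0, 1100-*
[col 2] --000, -100-, 1-00-
Prime implicants: --000, -100-, 0-101, 01-01, 010-1, 01110, 1-00-, 10-00, 10111, 110-0
PI chart (minterm → PIs covering it):
  5 | 0-101  (sole → essential)
  8 | --000,-100-
  9 | -100-,01-01,010-1
  11 | 010-1  (sole → essential)
  14 | 01110  (sole → essential)
  16 | --000,1-00-,10-00
  17 | 1-00-  (sole → essential)
  20 | 10-00  (sole → essential)
  23 | 10111  (sole → essential)
  24 | --000,-100-,1-00-,110-0
  25 | -100-,1-00-
  26 | 110-0  (sole → essential)
Essential prime implicants: 0-101, 010-1, 01110, 1-00-, 10-00, 10111, 110-0

7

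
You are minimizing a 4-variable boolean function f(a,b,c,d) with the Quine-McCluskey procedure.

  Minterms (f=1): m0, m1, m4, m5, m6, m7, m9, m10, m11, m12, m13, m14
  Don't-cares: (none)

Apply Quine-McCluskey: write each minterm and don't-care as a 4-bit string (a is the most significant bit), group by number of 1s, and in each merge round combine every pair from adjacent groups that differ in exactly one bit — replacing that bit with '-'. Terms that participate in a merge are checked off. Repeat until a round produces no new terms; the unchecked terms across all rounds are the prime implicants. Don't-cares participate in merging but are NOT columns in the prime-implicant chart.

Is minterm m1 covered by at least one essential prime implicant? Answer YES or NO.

Round 0: 0000✓ 0001✓ 0100✓ 0101✓ 0110✓ 0111✓ 1001✓ 1010✓ 1011✓ 1100✓ 1101✓ 1110✓
Round 1: -001✓ -100✓ -101✓ -110✓ 0-00✓ 0-01✓ 000-✓ 01-0✓ 01-1✓ 010-✓ 011-✓ 1-01✓ 1-10 10-1 101- 11-0✓ 110-✓
Round 2: --01 -1-0 -10- 0-0- 01--
PIs = {--01, -1-0, -10-, 0-0-, 01--, 1-10, 10-1, 101-}
Coverage chart:
  m0: 0-0- ←essential
  m1: --01,0-0-
  m4: -1-0,-10-,0-0-,01--
  m5: --01,-10-,0-0-,01--
  m6: -1-0,01--
  m7: 01-- ←essential
  m9: --01,10-1
  m10: 1-10,101-
  m11: 10-1,101-
  m12: -1-0,-10-
  m13: --01,-10-
  m14: -1-0,1-10
Essential: 0-0-, 01--

YES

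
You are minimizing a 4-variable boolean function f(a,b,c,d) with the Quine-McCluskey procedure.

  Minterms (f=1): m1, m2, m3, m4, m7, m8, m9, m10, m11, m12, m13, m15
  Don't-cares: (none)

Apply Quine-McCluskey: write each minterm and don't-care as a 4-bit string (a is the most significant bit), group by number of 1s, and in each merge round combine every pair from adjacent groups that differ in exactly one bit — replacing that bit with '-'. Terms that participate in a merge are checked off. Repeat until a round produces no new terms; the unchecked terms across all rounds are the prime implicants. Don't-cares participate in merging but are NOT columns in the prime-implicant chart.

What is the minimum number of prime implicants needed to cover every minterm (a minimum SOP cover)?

5

Round 0: 0001✓ 0010✓ 0011✓ 0100✓ 0111✓ 1000✓ 1001✓ 1010✓ 1011✓ 1100✓ 1101✓ 1111✓
Round 1: -001✓ -010✓ -011✓ -100 -111✓ 0-11✓ 00-1✓ 001-✓ 1-00✓ 1-01✓ 1-11✓ 10-0✓ 10-1✓ 100-✓ 101-✓ 11-1✓ 110-✓
Round 2: --11 -0-1 -01- 1--1 1-0- 10--
PIs = {--11, -0-1, -01-, -100, 1--1, 1-0-, 10--}
Coverage chart:
  m1: -0-1 ←essential
  m2: -01- ←essential
  m3: --11,-0-1,-01-
  m4: -100 ←essential
  m7: --11 ←essential
  m8: 1-0-,10--
  m9: -0-1,1--1,1-0-,10--
  m10: -01-,10--
  m11: --11,-0-1,-01-,1--1,10--
  m12: -100,1-0-
  m13: 1--1,1-0-
  m15: --11,1--1
Essential: --11, -0-1, -01-, -100
Petrick residual → 1-0-
Min cover (5 terms): cd + b'd + b'c + bc'd' + ac'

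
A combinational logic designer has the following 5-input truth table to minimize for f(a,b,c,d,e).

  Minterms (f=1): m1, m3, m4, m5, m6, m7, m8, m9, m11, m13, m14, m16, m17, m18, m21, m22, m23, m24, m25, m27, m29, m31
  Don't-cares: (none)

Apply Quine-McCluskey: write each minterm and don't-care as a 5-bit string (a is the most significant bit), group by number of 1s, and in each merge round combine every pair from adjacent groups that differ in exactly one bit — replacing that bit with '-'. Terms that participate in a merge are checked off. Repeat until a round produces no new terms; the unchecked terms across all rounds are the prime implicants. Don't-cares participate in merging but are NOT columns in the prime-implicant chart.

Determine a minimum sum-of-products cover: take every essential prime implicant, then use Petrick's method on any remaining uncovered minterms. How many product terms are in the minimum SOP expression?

size-2^0 implicants → 00001(✓)  00011(✓)  00100(✓)  00101(✓)  00110(✓)  00111(✓)  01000(✓)  01001(✓)  01011(✓)  01101(✓)  01110(✓)  10000(✓)  10001(✓)  10010(✓)  10101(✓)  10110(✓)  10111(✓)  11000(✓)  11001(✓)  11011(✓)  11101(✓)  11111(✓)
size-2^1 implicants → -0001(✓)  -0101(✓)  -0110(✓)  -0111(✓)  -1000(✓)  -1001(✓)  -1011(✓)  -1101(✓)  0-001(✓)  0-011(✓)  0-101(✓)  0-110  00-01(✓)  00-11(✓)  000-1(✓)  001-0(✓)  001-1(✓)  0010-(✓)  0011-(✓)  01-01(✓)  010-1(✓)  0100-(✓)  1-000(✓)  1-001(✓)  1-101(✓)  1-111(✓)  10-01(✓)  10-10  100-0  1000-(✓)  101-1(✓)  1011-(✓)  11-01(✓)  11-11(✓)  110-1(✓)  1100-(✓)  111-1(✓)
size-2^2 implicants → --001(✓)  --101(✓)  -0-01(✓)  -01-1  -011-  -1-01(✓)  -10-1  -100-  0--01(✓)  0-0-1  00--1  001--  1--01(✓)  1-00-  1-1-1  11--1
size-2^3 implicants → ---01
Unchecked terms (primes): ---01, -01-1, -011-, -10-1, -100-, 0-0-1, 0-110, 00--1, 001--, 1-00-, 1-1-1, 10-10, 100-0, 11--1
Minterm coverage:
  m1 ⊆ ---01,0-0-1,00--1
  m3 ⊆ 0-0-1,00--1
  m4 ⊆ 001-- [E]
  m5 ⊆ ---01,-01-1,00--1,001--
  m6 ⊆ -011-,0-110,001--
  m7 ⊆ -01-1,-011-,00--1,001--
  m8 ⊆ -100- [E]
  m9 ⊆ ---01,-10-1,-100-,0-0-1
  m11 ⊆ -10-1,0-0-1
  m13 ⊆ ---01 [E]
  m14 ⊆ 0-110 [E]
  m16 ⊆ 1-00-,100-0
  m17 ⊆ ---01,1-00-
  m18 ⊆ 10-10,100-0
  m21 ⊆ ---01,-01-1,1-1-1
  m22 ⊆ -011-,10-10
  m23 ⊆ -01-1,-011-,1-1-1
  m24 ⊆ -100-,1-00-
  m25 ⊆ ---01,-10-1,-100-,1-00-,11--1
  m27 ⊆ -10-1,11--1
  m29 ⊆ ---01,1-1-1,11--1
  m31 ⊆ 1-1-1,11--1
E = {---01, -100-, 0-110, 001--}
Petrick residual → -011-, 0-0-1, 100-0, 11--1
Cover = d'e + b'cd + bc'd' + a'c'e + a'cde' + a'b'c + ab'c'e' + abe  |cover|=8

8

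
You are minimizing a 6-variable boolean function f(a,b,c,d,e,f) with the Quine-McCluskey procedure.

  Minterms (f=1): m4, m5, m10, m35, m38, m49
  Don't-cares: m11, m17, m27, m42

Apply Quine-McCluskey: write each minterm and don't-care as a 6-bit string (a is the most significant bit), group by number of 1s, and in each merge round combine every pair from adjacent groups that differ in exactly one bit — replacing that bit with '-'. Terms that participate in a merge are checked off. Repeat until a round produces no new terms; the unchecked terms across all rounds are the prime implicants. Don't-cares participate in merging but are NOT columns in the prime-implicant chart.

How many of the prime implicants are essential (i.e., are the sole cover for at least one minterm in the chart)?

4

Round 0: 000100✓ 000101✓ 001010✓ 001011✓ 010001✓ 011011✓ 100011 100110 101010✓ 110001✓
Round 1: -01010 -10001 0-1011 00010- 00101-
PIs = {-01010, -10001, 0-1011, 00010-, 00101-, 100011, 100110}
Coverage chart:
  m4: 00010- ←essential
  m5: 00010- ←essential
  m10: -01010,00101-
  m35: 100011 ←essential
  m38: 100110 ←essential
  m49: -10001 ←essential
Essential: -10001, 00010-, 100011, 100110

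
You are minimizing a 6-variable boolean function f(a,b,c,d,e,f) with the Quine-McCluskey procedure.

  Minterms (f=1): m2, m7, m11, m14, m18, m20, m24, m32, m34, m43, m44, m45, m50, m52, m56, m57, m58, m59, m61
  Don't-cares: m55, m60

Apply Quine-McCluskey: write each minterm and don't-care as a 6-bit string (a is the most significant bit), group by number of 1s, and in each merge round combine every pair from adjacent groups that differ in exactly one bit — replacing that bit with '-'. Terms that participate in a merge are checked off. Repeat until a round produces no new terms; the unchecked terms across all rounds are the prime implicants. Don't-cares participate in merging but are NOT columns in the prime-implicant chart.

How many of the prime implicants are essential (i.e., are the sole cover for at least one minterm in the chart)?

[col 0] 000010*, 000111, 001011*, 001110, 010010*, 010100*, 011000*, 100000*, 100010*, 101011*, 101100*, 101101*, 110010*, 110100*, 110111, 111000*, 111001*, 111010*, 111011*, 111100*, 111101*
[col 1] -00010*, -01011, -10010*, -10100, -11000, 0-0010*, 1-0010*, 1-1011, 1-1100*, 1-1101*, 1000-0, 10110-*, 11-010, 11-100, 111-00*, 111-01*, 1110-0*, 1110-1*, 11100-*, 11101-*, 11110-*
[col 2] --0010, 1-110-, 111-0-, 1110--
Prime implicants: --0010, -01011, -10100, -11000, 000111, 001110, 1-1011, 1-110-, 1000-0, 11-010, 11-100, 110111, 111-0-, 1110--
PI chart (minterm → PIs covering it):
  2 | --0010  (sole → essential)
  7 | 000111  (sole → essential)
  11 | -01011  (sole → essential)
  14 | 001110  (sole → essential)
  18 | --0010  (sole → essential)
  20 | -10100  (sole → essential)
  24 | -11000  (sole → essential)
  32 | 1000-0  (sole → essential)
  34 | --0010,1000-0
  43 | -01011,1-1011
  44 | 1-110-  (sole → essential)
  45 | 1-110-  (sole → essential)
  50 | --0010,11-010
  52 | -10100,11-100
  56 | -11000,111-0-,1110--
  57 | 111-0-,1110--
  58 | 11-010,1110--
  59 | 1-1011,1110--
  61 | 1-110-,111-0-
Essential prime implicants: --0010, -01011, -10100, -11000, 000111, 001110, 1-110-, 1000-0

8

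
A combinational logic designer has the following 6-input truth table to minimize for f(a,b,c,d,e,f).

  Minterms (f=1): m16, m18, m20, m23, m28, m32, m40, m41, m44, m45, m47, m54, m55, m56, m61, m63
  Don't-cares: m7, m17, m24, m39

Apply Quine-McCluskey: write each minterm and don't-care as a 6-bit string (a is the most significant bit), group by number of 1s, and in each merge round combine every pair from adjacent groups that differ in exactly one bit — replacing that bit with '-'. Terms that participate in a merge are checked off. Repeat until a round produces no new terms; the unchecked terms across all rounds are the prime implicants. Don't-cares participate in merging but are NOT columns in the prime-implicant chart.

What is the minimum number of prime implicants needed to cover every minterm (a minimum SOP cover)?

[col 0] 000111*, 010000*, 010001*, 010010*, 010100*, 010111*, 011000*, 011100*, 100000*, 100111*, 101000*, 101001*, 101100*, 101101*, 101111*, 110110*, 110111*, 111000*, 111101*, 111111*
[col 1] -00111*, -10111*, -11000, 0-0111*, 01-000*, 01-100*, 010-00*, 0100-0, 01000-, 011-00*, 1-0111*, 1-1000, 1-1101*, 1-1111*, 10-000, 10-111*, 101-00*, 101-01*, 10100-*, 1011-1*, 10110-*, 11-111*, 11011-, 1111-1*
[col 2] --0111, 01--00, 1--111, 1-11-1, 101-0-
Prime implicants: --0111, -11000, 01--00, 0100-0, 01000-, 1--111, 1-1000, 1-11-1, 10-000, 101-0-, 11011-
PI chart (minterm → PIs covering it):
  16 | 01--00,0100-0,01000-
  18 | 0100-0  (sole → essential)
  20 | 01--00  (sole → essential)
  23 | --0111  (sole → essential)
  28 | 01--00  (sole → essential)
  32 | 10-000  (sole → essential)
  40 | 1-1000,10-000,101-0-
  41 | 101-0-  (sole → essential)
  44 | 101-0-  (sole → essential)
  45 | 1-11-1,101-0-
  47 | 1--111,1-11-1
  54 | 11011-  (sole → essential)
  55 | --0111,1--111,11011-
  56 | -11000,1-1000
  61 | 1-11-1  (sole → essential)
  63 | 1--111,1-11-1
Essential prime implicants: --0111, 01--00, 0100-0, 1-11-1, 10-000, 101-0-, 11011-
Petrick residual → -11000
Minimum SOP uses 8 PIs: c'def + bcd'e'f' + a'be'f' + a'bc'd'f' + acdf + ab'd'e'f' + ab'ce' + abc'de

8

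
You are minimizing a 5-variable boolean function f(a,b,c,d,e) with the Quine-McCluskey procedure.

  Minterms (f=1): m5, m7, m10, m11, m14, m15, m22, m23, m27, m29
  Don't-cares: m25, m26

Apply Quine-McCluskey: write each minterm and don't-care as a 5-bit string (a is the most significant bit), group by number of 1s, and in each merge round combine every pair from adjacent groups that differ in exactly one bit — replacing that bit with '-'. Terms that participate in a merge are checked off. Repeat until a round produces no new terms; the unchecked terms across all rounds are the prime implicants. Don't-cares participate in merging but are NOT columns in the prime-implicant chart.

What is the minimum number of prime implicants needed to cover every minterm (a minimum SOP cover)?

size-2^0 implicants → 00101(✓)  00111(✓)  01010(✓)  01011(✓)  01110(✓)  01111(✓)  10110(✓)  10111(✓)  11001(✓)  11010(✓)  11011(✓)  11101(✓)
size-2^1 implicants → -0111  -1010(✓)  -1011(✓)  0-111  001-1  01-10(✓)  01-11(✓)  0101-(✓)  0111-(✓)  1011-  11-01  110-1  1101-(✓)
size-2^2 implicants → -101-  01-1-
Unchecked terms (primes): -0111, -101-, 0-111, 001-1, 01-1-, 1011-, 11-01, 110-1
Minterm coverage:
  m5 ⊆ 001-1 [E]
  m7 ⊆ -0111,0-111,001-1
  m10 ⊆ -101-,01-1-
  m11 ⊆ -101-,01-1-
  m14 ⊆ 01-1- [E]
  m15 ⊆ 0-111,01-1-
  m22 ⊆ 1011- [E]
  m23 ⊆ -0111,1011-
  m27 ⊆ -101-,110-1
  m29 ⊆ 11-01 [E]
E = {001-1, 01-1-, 1011-, 11-01}
Petrick residual → -101-
Cover = bc'd + a'b'ce + a'bd + ab'cd + abd'e  |cover|=5

5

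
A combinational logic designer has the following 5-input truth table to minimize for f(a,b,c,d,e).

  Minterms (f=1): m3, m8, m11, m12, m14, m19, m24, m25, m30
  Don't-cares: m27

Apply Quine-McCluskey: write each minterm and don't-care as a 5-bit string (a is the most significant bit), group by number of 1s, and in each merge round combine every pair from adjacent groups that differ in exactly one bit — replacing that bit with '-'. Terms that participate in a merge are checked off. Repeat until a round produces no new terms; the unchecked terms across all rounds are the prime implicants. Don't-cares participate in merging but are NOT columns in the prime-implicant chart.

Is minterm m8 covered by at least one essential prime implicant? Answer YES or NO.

size-2^0 implicants → 00011(✓)  01000(✓)  01011(✓)  01100(✓)  01110(✓)  10011(✓)  11000(✓)  11001(✓)  11011(✓)  11110(✓)
size-2^1 implicants → -0011(✓)  -1000  -1011(✓)  -1110  0-011(✓)  01-00  011-0  1-011(✓)  110-1  1100-
size-2^2 implicants → --011
Unchecked terms (primes): --011, -1000, -1110, 01-00, 011-0, 110-1, 1100-
Minterm coverage:
  m3 ⊆ --011 [E]
  m8 ⊆ -1000,01-00
  m11 ⊆ --011 [E]
  m12 ⊆ 01-00,011-0
  m14 ⊆ -1110,011-0
  m19 ⊆ --011 [E]
  m24 ⊆ -1000,1100-
  m25 ⊆ 110-1,1100-
  m30 ⊆ -1110 [E]
E = {--011, -1110}

NO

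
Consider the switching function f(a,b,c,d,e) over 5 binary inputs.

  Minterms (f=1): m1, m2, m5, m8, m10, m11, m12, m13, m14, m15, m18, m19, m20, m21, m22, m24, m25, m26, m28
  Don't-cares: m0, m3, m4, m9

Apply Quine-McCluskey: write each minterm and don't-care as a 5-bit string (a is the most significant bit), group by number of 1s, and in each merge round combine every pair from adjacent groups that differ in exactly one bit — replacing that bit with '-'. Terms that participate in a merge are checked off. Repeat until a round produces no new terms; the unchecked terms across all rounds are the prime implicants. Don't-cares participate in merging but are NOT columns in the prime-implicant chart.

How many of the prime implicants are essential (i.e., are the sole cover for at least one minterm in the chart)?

4

size-2^0 implicants → 00000(✓)  00001(✓)  00010(✓)  00011(✓)  00100(✓)  00101(✓)  01000(✓)  01001(✓)  01010(✓)  01011(✓)  01100(✓)  01101(✓)  01110(✓)  01111(✓)  10010(✓)  10011(✓)  10100(✓)  10101(✓)  10110(✓)  11000(✓)  11001(✓)  11010(✓)  11100(✓)
size-2^1 implicants → -0010(✓)  -0011(✓)  -0100(✓)  -0101(✓)  -1000(✓)  -1001(✓)  -1010(✓)  -1100(✓)  0-000(✓)  0-001(✓)  0-010(✓)  0-011(✓)  0-100(✓)  0-101(✓)  00-00(✓)  00-01(✓)  000-0(✓)  000-1(✓)  0000-(✓)  0001-(✓)  0010-(✓)  01-00(✓)  01-01(✓)  01-10(✓)  01-11(✓)  010-0(✓)  010-1(✓)  0100-(✓)  0101-(✓)  011-0(✓)  011-1(✓)  0110-(✓)  0111-(✓)  1-010(✓)  1-100(✓)  10-10  1001-(✓)  101-0  1010-(✓)  11-00(✓)  110-0(✓)  1100-(✓)
size-2^2 implicants → --010  --100  -001-  -010-  -1-00  -10-0  -100-  0--00(✓)  0--01(✓)  0-0-0(✓)  0-0-1(✓)  0-00-(✓)  0-01-(✓)  0-10-(✓)  00-0-(✓)  000--(✓)  01--0(✓)  01--1(✓)  01-0-(✓)  01-1-(✓)  010--(✓)  011--(✓)
size-2^3 implicants → 0--0-  0-0--  01---
Unchecked terms (primes): --010, --100, -001-, -010-, -1-00, -10-0, -100-, 0--0-, 0-0--, 01---, 10-10, 101-0
Minterm coverage:
  m1 ⊆ 0--0-,0-0--
  m2 ⊆ --010,-001-,0-0--
  m5 ⊆ -010-,0--0-
  m8 ⊆ -1-00,-10-0,-100-,0--0-,0-0--,01---
  m10 ⊆ --010,-10-0,0-0--,01---
  m11 ⊆ 0-0--,01---
  m12 ⊆ --100,-1-00,0--0-,01---
  m13 ⊆ 0--0-,01---
  m14 ⊆ 01--- [E]
  m15 ⊆ 01--- [E]
  m18 ⊆ --010,-001-,10-10
  m19 ⊆ -001- [E]
  m20 ⊆ --100,-010-,101-0
  m21 ⊆ -010- [E]
  m22 ⊆ 10-10,101-0
  m24 ⊆ -1-00,-10-0,-100-
  m25 ⊆ -100- [E]
  m26 ⊆ --010,-10-0
  m28 ⊆ --100,-1-00
E = {-001-, -010-, -100-, 01---}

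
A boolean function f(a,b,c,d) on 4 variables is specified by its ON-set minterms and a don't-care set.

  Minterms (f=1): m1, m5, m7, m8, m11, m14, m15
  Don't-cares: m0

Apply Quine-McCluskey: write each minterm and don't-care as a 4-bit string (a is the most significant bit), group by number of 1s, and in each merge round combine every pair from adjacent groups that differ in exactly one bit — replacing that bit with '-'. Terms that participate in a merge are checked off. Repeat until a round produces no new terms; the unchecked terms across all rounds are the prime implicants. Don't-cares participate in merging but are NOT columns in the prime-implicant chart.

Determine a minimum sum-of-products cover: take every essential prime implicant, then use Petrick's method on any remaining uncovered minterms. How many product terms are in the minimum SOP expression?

Round 0: 0000✓ 0001✓ 0101✓ 0111✓ 1000✓ 1011✓ 1110✓ 1111✓
Round 1: -000 -111 0-01 000- 01-1 1-11 111-
PIs = {-000, -111, 0-01, 000-, 01-1, 1-11, 111-}
Coverage chart:
  m1: 0-01,000-
  m5: 0-01,01-1
  m7: -111,01-1
  m8: -000 ←essential
  m11: 1-11 ←essential
  m14: 111- ←essential
  m15: -111,1-11,111-
Essential: -000, 1-11, 111-
Petrick residual → -111, 0-01
Min cover (5 terms): b'c'd' + bcd + a'c'd + acd + abc

5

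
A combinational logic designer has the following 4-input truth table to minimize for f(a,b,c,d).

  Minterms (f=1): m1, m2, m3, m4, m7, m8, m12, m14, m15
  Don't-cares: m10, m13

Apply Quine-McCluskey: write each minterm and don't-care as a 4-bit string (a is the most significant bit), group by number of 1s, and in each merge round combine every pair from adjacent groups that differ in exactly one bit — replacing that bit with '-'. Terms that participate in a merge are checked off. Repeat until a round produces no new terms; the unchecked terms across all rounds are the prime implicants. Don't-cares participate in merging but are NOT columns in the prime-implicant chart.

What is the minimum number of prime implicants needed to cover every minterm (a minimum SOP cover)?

5

[col 0] 0001*, 0010*, 0011*, 0100*, 0111*, 1000*, 1010*, 1100*, 1101*, 1110*, 1111*
[col 1] -010, -100, -111, 0-11, 00-1, 001-, 1-00*, 1-10*, 10-0*, 11-0*, 11-1*, 110-*, 111-*
[col 2] 1--0, 11--
Prime implicants: -010, -100, -111, 0-11, 00-1, 001-, 1--0, 11--
PI chart (minterm → PIs covering it):
  1 | 00-1  (sole → essential)
  2 | -010,001-
  3 | 0-11,00-1,001-
  4 | -100  (sole → essential)
  7 | -111,0-11
  8 | 1--0  (sole → essential)
  12 | -100,1--0,11--
  14 | 1--0,11--
  15 | -111,11--
Essential prime implicants: -100, 00-1, 1--0
Petrick residual → -010, -111
Minimum SOP uses 5 PIs: b'cd' + bc'd' + bcd + a'b'd + ad'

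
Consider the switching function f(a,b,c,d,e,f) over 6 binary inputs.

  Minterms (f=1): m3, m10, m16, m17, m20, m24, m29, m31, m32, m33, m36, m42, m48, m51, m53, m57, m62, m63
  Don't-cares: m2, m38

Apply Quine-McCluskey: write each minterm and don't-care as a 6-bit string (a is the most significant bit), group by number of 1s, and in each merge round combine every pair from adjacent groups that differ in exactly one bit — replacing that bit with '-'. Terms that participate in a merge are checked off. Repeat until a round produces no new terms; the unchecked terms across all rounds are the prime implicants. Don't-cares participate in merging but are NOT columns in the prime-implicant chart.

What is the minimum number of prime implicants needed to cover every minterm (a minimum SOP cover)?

size-2^0 implicants → 000010(✓)  000011(✓)  001010(✓)  010000(✓)  010001(✓)  010100(✓)  011000(✓)  011101(✓)  011111(✓)  100000(✓)  100001(✓)  100100(✓)  100110(✓)  101010(✓)  110000(✓)  110011  110101  111001  111110(✓)  111111(✓)
size-2^1 implicants → -01010  -10000  -11111  00-010  00001-  01-000  010-00  01000-  0111-1  1-0000  100-00  10000-  1001-0  11111-
Unchecked terms (primes): -01010, -10000, -11111, 00-010, 00001-, 01-000, 010-00, 01000-, 0111-1, 1-0000, 100-00, 10000-, 1001-0, 110011, 110101, 111001, 11111-
Minterm coverage:
  m3 ⊆ 00001- [E]
  m10 ⊆ -01010,00-010
  m16 ⊆ -10000,01-000,010-00,01000-
  m17 ⊆ 01000- [E]
  m20 ⊆ 010-00 [E]
  m24 ⊆ 01-000 [E]
  m29 ⊆ 0111-1 [E]
  m31 ⊆ -11111,0111-1
  m32 ⊆ 1-0000,100-00,10000-
  m33 ⊆ 10000- [E]
  m36 ⊆ 100-00,1001-0
  m42 ⊆ -01010 [E]
  m48 ⊆ -10000,1-0000
  m51 ⊆ 110011 [E]
  m53 ⊆ 110101 [E]
  m57 ⊆ 111001 [E]
  m62 ⊆ 11111- [E]
  m63 ⊆ -11111,11111-
E = {-01010, 00001-, 01-000, 010-00, 01000-, 0111-1, 10000-, 110011, 110101, 111001, 11111-}
Petrick residual → -10000, 100-00
Cover = b'cd'ef' + bc'd'e'f' + a'b'c'd'e + a'bd'e'f' + a'bc'e'f' + a'bc'd'e' + a'bcdf + ab'c'e'f' + ab'c'd'e' + abc'd'ef + abc'de'f + abcd'e'f + abcde  |cover|=13

13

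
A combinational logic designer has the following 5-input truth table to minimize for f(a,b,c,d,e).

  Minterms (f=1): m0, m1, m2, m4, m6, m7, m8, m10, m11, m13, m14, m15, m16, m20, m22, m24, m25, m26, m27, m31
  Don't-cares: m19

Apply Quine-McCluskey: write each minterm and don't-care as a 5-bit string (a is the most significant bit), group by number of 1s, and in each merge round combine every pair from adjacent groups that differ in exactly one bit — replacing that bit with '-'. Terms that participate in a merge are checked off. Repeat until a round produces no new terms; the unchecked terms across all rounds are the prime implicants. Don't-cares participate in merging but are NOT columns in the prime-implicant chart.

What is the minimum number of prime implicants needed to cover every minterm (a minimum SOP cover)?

[col 0] 00000*, 00001*, 00010*, 00100*, 00110*, 00111*, 01000*, 01010*, 01011*, 01101*, 01110*, 01111*, 10000*, 10011*, 10100*, 10110*, 11000*, 11001*, 11010*, 11011*, 11111*
[col 1] -0000*, -0100*, -0110*, -1000*, -1010*, -1011*, -1111*, 0-000*, 0-010*, 0-110*, 0-111*, 00-00*, 00-10*, 000-0*, 0000-, 001-0*, 0011-*, 01-10*, 01-11*, 010-0*, 0101-*, 011-1, 0111-*, 1-000*, 1-011, 10-00*, 101-0*, 11-11*, 110-0*, 110-1*, 1100-*, 1101-*
[col 2] --000, -0-00, -01-0, -1-11, -10-0, -101-, 0--10, 0-0-0, 0-11-, 00--0, 01-1-, 110--
Prime implicants: --000, -0-00, -01-0, -1-11, -10-0, -101-, 0--10, 0-0-0, 0-11-, 00--0, 0000-, 01-1-, 011-1, 1-011, 110--
PI chart (minterm → PIs covering it):
  0 | --000,-0-00,0-0-0,00--0,0000-
  1 | 0000-  (sole → essential)
  2 | 0--10,0-0-0,00--0
  4 | -0-00,-01-0,00--0
  6 | -01-0,0--10,0-11-,00--0
  7 | 0-11-  (sole → essential)
  8 | --000,-10-0,0-0-0
  10 | -10-0,-101-,0--10,0-0-0,01-1-
  11 | -1-11,-101-,01-1-
  13 | 011-1  (sole → essential)
  14 | 0--10,0-11-,01-1-
  15 | -1-11,0-11-,01-1-,011-1
  16 | --000,-0-00
  20 | -0-00,-01-0
  22 | -01-0  (sole → essential)
  24 | --000,-10-0,110--
  25 | 110--  (sole → essential)
  26 | -10-0,-101-,110--
  27 | -1-11,-101-,1-011,110--
  31 | -1-11  (sole → essential)
Essential prime implicants: -01-0, -1-11, 0-11-, 0000-, 011-1, 110--
Petrick residual → --000, 0--10
Minimum SOP uses 8 PIs: c'd'e' + b'ce' + bde + a'de' + a'cd + a'b'c'd' + a'bce + abc'

8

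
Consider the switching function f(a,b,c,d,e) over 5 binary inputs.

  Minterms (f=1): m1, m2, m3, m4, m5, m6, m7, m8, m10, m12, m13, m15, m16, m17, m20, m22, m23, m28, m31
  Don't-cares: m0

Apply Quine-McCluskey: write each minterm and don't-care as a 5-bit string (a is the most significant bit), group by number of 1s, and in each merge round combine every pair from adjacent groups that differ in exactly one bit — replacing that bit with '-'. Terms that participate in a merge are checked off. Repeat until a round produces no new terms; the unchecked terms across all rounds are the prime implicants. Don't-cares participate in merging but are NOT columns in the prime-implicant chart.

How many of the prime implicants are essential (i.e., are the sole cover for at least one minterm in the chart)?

5

Round 0: 00000✓ 00001✓ 00010✓ 00011✓ 00100✓ 00101✓ 00110✓ 00111✓ 01000✓ 01010✓ 01100✓ 01101✓ 01111✓ 10000✓ 10001✓ 10100✓ 10110✓ 10111✓ 11100✓ 11111✓
Round 1: -0000✓ -0001✓ -0100✓ -0110✓ -0111✓ -1100✓ -1111✓ 0-000✓ 0-010✓ 0-100✓ 0-101✓ 0-111✓ 00-00✓ 00-01✓ 00-10✓ 00-11✓ 000-0✓ 000-1✓ 0000-✓ 0001-✓ 001-0✓ 001-1✓ 0010-✓ 0011-✓ 01-00✓ 010-0✓ 011-1✓ 0110-✓ 1-100✓ 1-111✓ 10-00✓ 1000-✓ 101-0✓ 1011-✓
Round 2: --100 --111 -0-00 -000- -01-0 -011- 0--00 0-0-0 0-1-1 0-10- 00--0✓ 00--1✓ 00-0-✓ 00-1-✓ 000--✓ 001--✓
Round 3: 00---
PIs = {--100, --111, -0-00, -000-, -01-0, -011-, 0--00, 0-0-0, 0-1-1, 0-10-, 00---}
Coverage chart:
  m1: -000-,00---
  m2: 0-0-0,00---
  m3: 00--- ←essential
  m4: --100,-0-00,-01-0,0--00,0-10-,00---
  m5: 0-1-1,0-10-,00---
  m6: -01-0,-011-,00---
  m7: --111,-011-,0-1-1,00---
  m8: 0--00,0-0-0
  m10: 0-0-0 ←essential
  m12: --100,0--00,0-10-
  m13: 0-1-1,0-10-
  m15: --111,0-1-1
  m16: -0-00,-000-
  m17: -000- ←essential
  m20: --100,-0-00,-01-0
  m22: -01-0,-011-
  m23: --111,-011-
  m28: --100 ←essential
  m31: --111 ←essential
Essential: --100, --111, -000-, 0-0-0, 00---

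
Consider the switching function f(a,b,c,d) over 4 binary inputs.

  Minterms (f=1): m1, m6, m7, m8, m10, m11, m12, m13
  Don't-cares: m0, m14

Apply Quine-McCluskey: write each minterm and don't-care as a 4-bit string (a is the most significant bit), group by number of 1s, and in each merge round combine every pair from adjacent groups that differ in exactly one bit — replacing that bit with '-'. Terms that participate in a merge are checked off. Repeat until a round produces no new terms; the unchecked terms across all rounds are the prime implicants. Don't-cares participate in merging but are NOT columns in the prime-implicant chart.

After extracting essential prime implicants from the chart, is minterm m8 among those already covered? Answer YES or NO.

NO

size-2^0 implicants → 0000(✓)  0001(✓)  0110(✓)  0111(✓)  1000(✓)  1010(✓)  1011(✓)  1100(✓)  1101(✓)  1110(✓)
size-2^1 implicants → -000  -110  000-  011-  1-00(✓)  1-10(✓)  10-0(✓)  101-  11-0(✓)  110-
size-2^2 implicants → 1--0
Unchecked terms (primes): -000, -110, 000-, 011-, 1--0, 101-, 110-
Minterm coverage:
  m1 ⊆ 000- [E]
  m6 ⊆ -110,011-
  m7 ⊆ 011- [E]
  m8 ⊆ -000,1--0
  m10 ⊆ 1--0,101-
  m11 ⊆ 101- [E]
  m12 ⊆ 1--0,110-
  m13 ⊆ 110- [E]
E = {000-, 011-, 101-, 110-}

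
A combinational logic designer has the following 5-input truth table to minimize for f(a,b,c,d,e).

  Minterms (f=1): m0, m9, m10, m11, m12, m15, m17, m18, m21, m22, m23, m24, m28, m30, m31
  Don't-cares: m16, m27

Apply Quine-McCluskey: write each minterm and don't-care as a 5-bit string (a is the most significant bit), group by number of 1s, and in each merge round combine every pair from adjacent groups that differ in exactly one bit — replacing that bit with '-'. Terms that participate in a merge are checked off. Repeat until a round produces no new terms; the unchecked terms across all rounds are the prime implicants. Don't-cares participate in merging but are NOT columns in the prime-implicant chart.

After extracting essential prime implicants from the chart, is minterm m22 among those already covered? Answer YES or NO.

NO

size-2^0 implicants → 00000(✓)  01001(✓)  01010(✓)  01011(✓)  01100(✓)  01111(✓)  10000(✓)  10001(✓)  10010(✓)  10101(✓)  10110(✓)  10111(✓)  11000(✓)  11011(✓)  11100(✓)  11110(✓)  11111(✓)
size-2^1 implicants → -0000  -1011(✓)  -1100  -1111(✓)  01-11(✓)  010-1  0101-  1-000  1-110(✓)  1-111(✓)  10-01  10-10  100-0  1000-  101-1  1011-(✓)  11-00  11-11(✓)  111-0  1111-(✓)
size-2^2 implicants → -1-11  1-11-
Unchecked terms (primes): -0000, -1-11, -1100, 010-1, 0101-, 1-000, 1-11-, 10-01, 10-10, 100-0, 1000-, 101-1, 11-00, 111-0
Minterm coverage:
  m0 ⊆ -0000 [E]
  m9 ⊆ 010-1 [E]
  m10 ⊆ 0101- [E]
  m11 ⊆ -1-11,010-1,0101-
  m12 ⊆ -1100 [E]
  m15 ⊆ -1-11 [E]
  m17 ⊆ 10-01,1000-
  m18 ⊆ 10-10,100-0
  m21 ⊆ 10-01,101-1
  m22 ⊆ 1-11-,10-10
  m23 ⊆ 1-11-,101-1
  m24 ⊆ 1-000,11-00
  m28 ⊆ -1100,11-00,111-0
  m30 ⊆ 1-11-,111-0
  m31 ⊆ -1-11,1-11-
E = {-0000, -1-11, -1100, 010-1, 0101-}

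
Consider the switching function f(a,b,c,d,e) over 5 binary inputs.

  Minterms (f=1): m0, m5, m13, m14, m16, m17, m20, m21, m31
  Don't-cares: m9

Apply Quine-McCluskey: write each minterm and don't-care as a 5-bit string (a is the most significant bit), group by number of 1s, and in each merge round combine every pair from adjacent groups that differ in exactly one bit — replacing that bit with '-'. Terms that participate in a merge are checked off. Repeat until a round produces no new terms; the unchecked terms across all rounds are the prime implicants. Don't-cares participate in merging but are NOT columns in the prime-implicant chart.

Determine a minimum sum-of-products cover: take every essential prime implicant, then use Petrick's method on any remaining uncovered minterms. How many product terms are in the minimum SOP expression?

Round 0: 00000✓ 00101✓ 01001✓ 01101✓ 01110 10000✓ 10001✓ 10100✓ 10101✓ 11111
Round 1: -0000 -0101 0-101 01-01 10-00✓ 10-01✓ 1000-✓ 1010-✓
Round 2: 10-0-
PIs = {-0000, -0101, 0-101, 01-01, 01110, 10-0-, 11111}
Coverage chart:
  m0: -0000 ←essential
  m5: -0101,0-101
  m13: 0-101,01-01
  m14: 01110 ←essential
  m16: -0000,10-0-
  m17: 10-0- ←essential
  m20: 10-0- ←essential
  m21: -0101,10-0-
  m31: 11111 ←essential
Essential: -0000, 01110, 10-0-, 11111
Petrick residual → 0-101
Min cover (5 terms): b'c'd'e' + a'cd'e + a'bcde' + ab'd' + abcde

5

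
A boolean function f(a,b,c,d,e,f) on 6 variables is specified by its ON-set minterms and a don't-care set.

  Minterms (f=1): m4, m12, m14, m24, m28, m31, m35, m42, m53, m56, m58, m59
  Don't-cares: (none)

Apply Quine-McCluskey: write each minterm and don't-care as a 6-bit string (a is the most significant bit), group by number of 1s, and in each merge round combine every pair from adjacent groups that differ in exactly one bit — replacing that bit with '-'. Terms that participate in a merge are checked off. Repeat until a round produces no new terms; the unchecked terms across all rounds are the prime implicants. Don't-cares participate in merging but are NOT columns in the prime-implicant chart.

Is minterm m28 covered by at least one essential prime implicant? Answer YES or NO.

NO

size-2^0 implicants → 000100(✓)  001100(✓)  001110(✓)  011000(✓)  011100(✓)  011111  100011  101010(✓)  110101  111000(✓)  111010(✓)  111011(✓)
size-2^1 implicants → -11000  0-1100  00-100  0011-0  011-00  1-1010  1110-0  11101-
Unchecked terms (primes): -11000, 0-1100, 00-100, 0011-0, 011-00, 011111, 1-1010, 100011, 110101, 1110-0, 11101-
Minterm coverage:
  m4 ⊆ 00-100 [E]
  m12 ⊆ 0-1100,00-100,0011-0
  m14 ⊆ 0011-0 [E]
  m24 ⊆ -11000,011-00
  m28 ⊆ 0-1100,011-00
  m31 ⊆ 011111 [E]
  m35 ⊆ 100011 [E]
  m42 ⊆ 1-1010 [E]
  m53 ⊆ 110101 [E]
  m56 ⊆ -11000,1110-0
  m58 ⊆ 1-1010,1110-0,11101-
  m59 ⊆ 11101- [E]
E = {00-100, 0011-0, 011111, 1-1010, 100011, 110101, 11101-}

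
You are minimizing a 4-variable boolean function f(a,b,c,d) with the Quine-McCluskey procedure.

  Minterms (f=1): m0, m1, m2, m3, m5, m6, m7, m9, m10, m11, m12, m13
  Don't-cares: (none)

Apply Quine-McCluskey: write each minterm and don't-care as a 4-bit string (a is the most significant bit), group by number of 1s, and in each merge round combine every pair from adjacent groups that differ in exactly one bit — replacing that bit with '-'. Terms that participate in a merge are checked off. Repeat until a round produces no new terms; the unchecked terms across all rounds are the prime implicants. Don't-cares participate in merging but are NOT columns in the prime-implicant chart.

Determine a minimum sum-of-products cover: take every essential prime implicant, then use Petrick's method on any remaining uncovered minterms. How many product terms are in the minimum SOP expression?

Round 0: 0000✓ 0001✓ 0010✓ 0011✓ 0101✓ 0110✓ 0111✓ 1001✓ 1010✓ 1011✓ 1100✓ 1101✓
Round 1: -001✓ -010✓ -011✓ -101✓ 0-01✓ 0-10✓ 0-11✓ 00-0✓ 00-1✓ 000-✓ 001-✓ 01-1✓ 011-✓ 1-01✓ 10-1✓ 101-✓ 110-
Round 2: --01 -0-1 -01- 0--1 0-1- 00--
PIs = {--01, -0-1, -01-, 0--1, 0-1-, 00--, 110-}
Coverage chart:
  m0: 00-- ←essential
  m1: --01,-0-1,0--1,00--
  m2: -01-,0-1-,00--
  m3: -0-1,-01-,0--1,0-1-,00--
  m5: --01,0--1
  m6: 0-1- ←essential
  m7: 0--1,0-1-
  m9: --01,-0-1
  m10: -01- ←essential
  m11: -0-1,-01-
  m12: 110- ←essential
  m13: --01,110-
Essential: -01-, 0-1-, 00--, 110-
Petrick residual → --01
Min cover (5 terms): c'd + b'c + a'c + a'b' + abc'

5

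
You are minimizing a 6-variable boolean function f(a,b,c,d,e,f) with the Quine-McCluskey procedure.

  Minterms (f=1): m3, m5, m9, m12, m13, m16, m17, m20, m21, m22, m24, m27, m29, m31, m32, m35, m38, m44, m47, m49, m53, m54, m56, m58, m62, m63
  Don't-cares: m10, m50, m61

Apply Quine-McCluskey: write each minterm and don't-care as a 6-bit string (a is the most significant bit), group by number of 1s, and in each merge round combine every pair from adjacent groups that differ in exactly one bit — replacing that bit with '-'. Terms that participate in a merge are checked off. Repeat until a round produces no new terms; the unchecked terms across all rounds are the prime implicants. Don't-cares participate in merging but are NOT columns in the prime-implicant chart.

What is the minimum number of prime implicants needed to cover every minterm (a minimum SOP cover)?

13

size-2^0 implicants → 000011(✓)  000101(✓)  001001(✓)  001010  001100(✓)  001101(✓)  010000(✓)  010001(✓)  010100(✓)  010101(✓)  010110(✓)  011000(✓)  011011(✓)  011101(✓)  011111(✓)  100000  100011(✓)  100110(✓)  101100(✓)  101111(✓)  110001(✓)  110010(✓)  110101(✓)  110110(✓)  111000(✓)  111010(✓)  111101(✓)  111110(✓)  111111(✓)
size-2^1 implicants → -00011  -01100  -10001(✓)  -10101(✓)  -10110  -11000  -11101(✓)  -11111(✓)  0-0101(✓)  0-1101(✓)  00-101(✓)  001-01  00110-  01-000  01-101(✓)  010-00(✓)  010-01(✓)  01000-(✓)  0101-0  01010-(✓)  011-11  0111-1(✓)  1-0110  1-1111  11-010(✓)  11-101(✓)  11-110(✓)  110-01(✓)  110-10(✓)  111-10(✓)  1110-0  1111-1(✓)  11111-
size-2^2 implicants → -1-101  -10-01  -111-1  0--101  010-0-  11--10
Unchecked terms (primes): -00011, -01100, -1-101, -10-01, -10110, -11000, -111-1, 0--101, 001-01, 001010, 00110-, 01-000, 010-0-, 0101-0, 011-11, 1-0110, 1-1111, 100000, 11--10, 1110-0, 11111-
Minterm coverage:
  m3 ⊆ -00011 [E]
  m5 ⊆ 0--101 [E]
  m9 ⊆ 001-01 [E]
  m12 ⊆ -01100,00110-
  m13 ⊆ 0--101,001-01,00110-
  m16 ⊆ 01-000,010-0-
  m17 ⊆ -10-01,010-0-
  m20 ⊆ 010-0-,0101-0
  m21 ⊆ -1-101,-10-01,0--101,010-0-
  m22 ⊆ -10110,0101-0
  m24 ⊆ -11000,01-000
  m27 ⊆ 011-11 [E]
  m29 ⊆ -1-101,-111-1,0--101
  m31 ⊆ -111-1,011-11
  m32 ⊆ 100000 [E]
  m35 ⊆ -00011 [E]
  m38 ⊆ 1-0110 [E]
  m44 ⊆ -01100 [E]
  m47 ⊆ 1-1111 [E]
  m49 ⊆ -10-01 [E]
  m53 ⊆ -1-101,-10-01
  m54 ⊆ -10110,1-0110,11--10
  m56 ⊆ -11000,1110-0
  m58 ⊆ 11--10,1110-0
  m62 ⊆ 11--10,11111-
  m63 ⊆ -111-1,1-1111,11111-
E = {-00011, -01100, -10-01, 0--101, 001-01, 011-11, 1-0110, 1-1111, 100000}
Petrick residual → -10110, -11000, 010-0-, 11--10
Cover = b'c'd'ef + b'cde'f' + bc'e'f + bc'def' + bcd'e'f' + a'de'f + a'b'ce'f + a'bc'e' + a'bcef + ac'def' + acdef + ab'c'd'e'f' + abef'  |cover|=13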